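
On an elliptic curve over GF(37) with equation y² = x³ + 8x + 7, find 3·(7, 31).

(19, 5)

Write G = (7, 31).
Repeated addition: build up to 3G.
2G: tangent at (7, 31): λ = (3·7² + 8)/(2·31) ≡ 7/25. 25⁻¹ ≡ 3 (mod 37), so λ ≡ 7·3 ≡ 21.
  x = λ² - 7 - 7 = 441 - 14 ≡ 20; y = λ·(7 - 20) - 31 ≡ 29. → (20, 29)
3G: (20, 29) + (7, 31). λ = (31 - 29)/(7 - 20) ≡ 2/24 mod 37. 24⁻¹ ≡ 17 (mod 37) since 24·17 = 408 ≡ 1, so λ ≡ 34.
  x = λ² - 20 - 7 = 1156 - 27 ≡ 19; y = λ·(20 - 19) - 29 ≡ 5. → (19, 5)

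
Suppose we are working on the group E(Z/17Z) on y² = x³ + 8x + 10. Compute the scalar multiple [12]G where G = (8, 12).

Double-and-add on 12 = (1100)₂. Start with G = (8, 12) for the leading 1-bit.
double: tangent at (8, 12): λ = (3·8² + 8)/(2·12) ≡ 13/7. 7⁻¹ ≡ 5 (mod 17), so λ ≡ 13·5 ≡ 14.
  x = λ² - 8 - 8 = 196 - 16 ≡ 10; y = λ·(8 - 10) - 12 ≡ 11. → (10, 11)
add G: (10, 11) + (8, 12). λ = (12 - 11)/(8 - 10) ≡ 1/15 mod 17. 15⁻¹ ≡ 8 (mod 17) since 15·8 = 120 ≡ 1, so λ ≡ 8.
  x = λ² - 10 - 8 = 64 - 18 ≡ 12; y = λ·(10 - 12) - 11 ≡ 7. → (12, 7)
double: tangent at (12, 7): λ = (3·12² + 8)/(2·7) ≡ 15/14. 14⁻¹ ≡ 11 (mod 17), so λ ≡ 15·11 ≡ 12.
  x = λ² - 12 - 12 = 144 - 24 ≡ 1; y = λ·(12 - 1) - 7 ≡ 6. → (1, 6)
double: tangent at (1, 6): λ = (3·1² + 8)/(2·6) ≡ 11/12. 12⁻¹ ≡ 10 (mod 17) since 12·10 = 120 ≡ 1, so λ ≡ 11·10 ≡ 8.
  x = λ² - 1 - 1 = 64 - 2 ≡ 11; y = λ·(1 - 11) - 6 ≡ 16. → (11, 16)

(11, 16)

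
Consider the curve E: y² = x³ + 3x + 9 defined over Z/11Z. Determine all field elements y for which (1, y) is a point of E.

x³ + 3x + 9 = 13 ≡ 2 (mod 11).
2 is a non-residue mod 11; no y exists.

none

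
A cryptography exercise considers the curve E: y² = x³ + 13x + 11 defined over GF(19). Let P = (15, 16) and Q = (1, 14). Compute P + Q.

(15, 16) + (1, 14). λ = (14 - 16)/(1 - 15) ≡ 17/5 mod 19. 5⁻¹ ≡ 4 (mod 19), so λ ≡ 11.
  x = λ² - 15 - 1 = 121 - 16 ≡ 10; y = λ·(15 - 10) - 16 ≡ 1. → (10, 1)

(10, 1)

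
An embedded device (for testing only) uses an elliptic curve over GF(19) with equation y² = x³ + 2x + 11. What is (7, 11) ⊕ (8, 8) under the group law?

(7, 11) + (8, 8). λ = (8 - 11)/(8 - 7) ≡ 16/1 mod 19. 1⁻¹ ≡ 1 (mod 19), so λ ≡ 16.
  x = λ² - 7 - 8 = 256 - 15 ≡ 13; y = λ·(7 - 13) - 11 ≡ 7. → (13, 7)

(13, 7)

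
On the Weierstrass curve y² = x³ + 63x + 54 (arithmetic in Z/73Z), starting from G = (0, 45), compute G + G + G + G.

Double-and-add on 4 = (100)₂. Start with G = (0, 45) for the leading 1-bit.
double: tangent at (0, 45): λ = (3·0² + 63)/(2·45) ≡ 63/17. 17⁻¹ ≡ 43 (mod 73) since 17·43 = 731 ≡ 1, so λ ≡ 63·43 ≡ 8.
  x = λ² - 0 - 0 = 64 - 0 ≡ 64; y = λ·(0 - 64) - 45 ≡ 27. → (64, 27)
double: tangent at (64, 27): λ = (3·64² + 63)/(2·27) ≡ 14/54. 54⁻¹ ≡ 23 (mod 73) since 54·23 = 1242 ≡ 1, so λ ≡ 14·23 ≡ 30.
  x = λ² - 64 - 64 = 900 - 128 ≡ 42; y = λ·(64 - 42) - 27 ≡ 49. → (42, 49)

(42, 49)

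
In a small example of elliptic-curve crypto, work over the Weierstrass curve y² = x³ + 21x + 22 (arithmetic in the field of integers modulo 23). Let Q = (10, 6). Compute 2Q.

(7, 11)

tangent at (10, 6): λ = (3·10² + 21)/(2·6) ≡ 22/12. 12⁻¹ ≡ 2 (mod 23), so λ ≡ 22·2 ≡ 21.
  x = λ² - 10 - 10 = 441 - 20 ≡ 7; y = λ·(10 - 7) - 6 ≡ 11. → (7, 11)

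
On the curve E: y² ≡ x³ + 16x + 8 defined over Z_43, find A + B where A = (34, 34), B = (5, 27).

(15, 21)

(34, 34) + (5, 27). λ = (27 - 34)/(5 - 34) ≡ 36/14 mod 43. 14⁻¹ ≡ 40 (mod 43) since 14·40 = 560 ≡ 1, so λ ≡ 21.
  x = λ² - 34 - 5 = 441 - 39 ≡ 15; y = λ·(34 - 15) - 34 ≡ 21. → (15, 21)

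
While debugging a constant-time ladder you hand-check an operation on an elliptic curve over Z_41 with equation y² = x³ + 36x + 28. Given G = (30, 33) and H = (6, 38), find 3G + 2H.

(31, 29)

First 3G:
Repeated addition: build up to 3G.
2G: tangent at (30, 33): λ = (3·30² + 36)/(2·33) ≡ 30/25. 25⁻¹ ≡ 23 (mod 41), so λ ≡ 30·23 ≡ 34.
  x = λ² - 30 - 30 = 1156 - 60 ≡ 30; y = λ·(30 - 30) - 33 ≡ 8. → (30, 8)
3G: (30, 8) + (30, 33): same x and y₁ ≡ -y₂, so the sum is O.
3G = O.
Next 2H:
Repeated addition: build up to 2H.
2H: tangent at (6, 38): λ = (3·6² + 36)/(2·38) ≡ 21/35. 35⁻¹ ≡ 34 (mod 41) since 35·34 = 1190 ≡ 1, so λ ≡ 21·34 ≡ 17.
  x = λ² - 6 - 6 = 289 - 12 ≡ 31; y = λ·(6 - 31) - 38 ≡ 29. → (31, 29)
2H = (31, 29).
Finally 3G + 2H:
O + (31, 29) = (31, 29) (identity).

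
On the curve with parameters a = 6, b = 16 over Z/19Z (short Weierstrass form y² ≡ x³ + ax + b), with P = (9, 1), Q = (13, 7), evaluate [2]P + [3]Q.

First 2P:
Repeated addition: build up to 2P.
2P: tangent at (9, 1): λ = (3·9² + 6)/(2·1) ≡ 2/2. 2⁻¹ ≡ 10 (mod 19) since 2·10 = 20 ≡ 1, so λ ≡ 2·10 ≡ 1.
  x = λ² - 9 - 9 = 1 - 18 ≡ 2; y = λ·(9 - 2) - 1 ≡ 6. → (2, 6)
2P = (2, 6).
Next 3Q:
Repeated addition: build up to 3Q.
2Q: tangent at (13, 7): λ = (3·13² + 6)/(2·7) ≡ 0/14. 14⁻¹ ≡ 15 (mod 19), so λ ≡ 0·15 ≡ 0.
  x = λ² - 13 - 13 = 0 - 26 ≡ 12; y = λ·(13 - 12) - 7 ≡ 12. → (12, 12)
3Q: (12, 12) + (13, 7). λ = (7 - 12)/(13 - 12) ≡ 14/1 mod 19. 1⁻¹ ≡ 1 (mod 19), so λ ≡ 14.
  x = λ² - 12 - 13 = 196 - 25 ≡ 0; y = λ·(12 - 0) - 12 ≡ 4. → (0, 4)
3Q = (0, 4).
Finally 2P + 3Q:
(2, 6) + (0, 4). λ = (4 - 6)/(0 - 2) ≡ 17/17 mod 19. 17⁻¹ ≡ 9 (mod 19), so λ ≡ 1.
  x = λ² - 2 - 0 = 1 - 2 ≡ 18; y = λ·(2 - 18) - 6 ≡ 16. → (18, 16)

(18, 16)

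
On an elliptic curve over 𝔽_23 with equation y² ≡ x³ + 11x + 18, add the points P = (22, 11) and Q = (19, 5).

(9, 15)

(22, 11) + (19, 5). λ = (5 - 11)/(19 - 22) ≡ 17/20 mod 23. 20⁻¹ ≡ 15 (mod 23), so λ ≡ 2.
  x = λ² - 22 - 19 = 4 - 41 ≡ 9; y = λ·(22 - 9) - 11 ≡ 15. → (9, 15)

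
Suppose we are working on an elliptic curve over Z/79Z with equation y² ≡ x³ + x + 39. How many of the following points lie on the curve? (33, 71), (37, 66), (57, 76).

(33, 71): 71² ≡ 64, rhs ≡ 64 → on.
(37, 66): 66² ≡ 11, rhs ≡ 11 → on.
(57, 76): 76² ≡ 9, rhs ≡ 34 → off.

2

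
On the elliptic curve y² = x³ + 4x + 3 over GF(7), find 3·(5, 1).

O

Write G = (5, 1).
Repeated addition: build up to 3G.
2G: tangent at (5, 1): λ = (3·5² + 4)/(2·1) ≡ 2/2. 2⁻¹ ≡ 4 (mod 7) since 2·4 = 8 ≡ 1, so λ ≡ 2·4 ≡ 1.
  x = λ² - 5 - 5 = 1 - 10 ≡ 5; y = λ·(5 - 5) - 1 ≡ 6. → (5, 6)
3G: (5, 6) + (5, 1): same x and y₁ ≡ -y₂, so the sum is ∞.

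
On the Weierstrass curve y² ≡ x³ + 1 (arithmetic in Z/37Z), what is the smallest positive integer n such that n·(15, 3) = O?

2P: tangent at (15, 3): λ = (3·15² + 0)/(2·3) ≡ 9/6. 6⁻¹ ≡ 31 (mod 37) since 6·31 = 186 ≡ 1, so λ ≡ 9·31 ≡ 20.
  x = λ² - 15 - 15 = 400 - 30 ≡ 0; y = λ·(15 - 0) - 3 ≡ 1. → (0, 1)
3P: (0, 1) + (15, 3). λ = (3 - 1)/(15 - 0) ≡ 2/15 mod 37. 15⁻¹ ≡ 5 (mod 37), so λ ≡ 10.
  x = λ² - 0 - 15 = 100 - 15 ≡ 11; y = λ·(0 - 11) - 1 ≡ 0. → (11, 0)
4P: (11, 0) + (15, 3). λ = (3 - 0)/(15 - 11) ≡ 3/4 mod 37. 4⁻¹ ≡ 28 (mod 37) since 4·28 = 112 ≡ 1, so λ ≡ 10.
  x = λ² - 11 - 15 = 100 - 26 ≡ 0; y = λ·(11 - 0) - 0 ≡ 36. → (0, 36)
5P: (0, 36) + (15, 3). λ = (3 - 36)/(15 - 0) ≡ 4/15 mod 37. 15⁻¹ ≡ 5 (mod 37) since 15·5 = 75 ≡ 1, so λ ≡ 20.
  x = λ² - 0 - 15 = 400 - 15 ≡ 15; y = λ·(0 - 15) - 36 ≡ 34. → (15, 34)
6P: (15, 34) + (15, 3): same x and y₁ ≡ -y₂, so the sum is O.
6P = O, so the order is 6.

6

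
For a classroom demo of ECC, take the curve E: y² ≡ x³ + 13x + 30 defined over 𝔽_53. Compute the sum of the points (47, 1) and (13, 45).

(22, 29)

(47, 1) + (13, 45). λ = (45 - 1)/(13 - 47) ≡ 44/19 mod 53. 19⁻¹ ≡ 14 (mod 53), so λ ≡ 33.
  x = λ² - 47 - 13 = 1089 - 60 ≡ 22; y = λ·(47 - 22) - 1 ≡ 29. → (22, 29)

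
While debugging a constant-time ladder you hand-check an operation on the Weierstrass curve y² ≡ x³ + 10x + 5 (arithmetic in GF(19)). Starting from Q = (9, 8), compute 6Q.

Repeated addition: build up to 6Q.
2Q: tangent at (9, 8): λ = (3·9² + 10)/(2·8) ≡ 6/16. 16⁻¹ ≡ 6 (mod 19), so λ ≡ 6·6 ≡ 17.
  x = λ² - 9 - 9 = 289 - 18 ≡ 5; y = λ·(9 - 5) - 8 ≡ 3. → (5, 3)
3Q: (5, 3) + (9, 8). λ = (8 - 3)/(9 - 5) ≡ 5/4 mod 19. 4⁻¹ ≡ 5 (mod 19), so λ ≡ 6.
  x = λ² - 5 - 9 = 36 - 14 ≡ 3; y = λ·(5 - 3) - 3 ≡ 9. → (3, 9)
4Q: (3, 9) + (9, 8). λ = (8 - 9)/(9 - 3) ≡ 18/6 mod 19. 6⁻¹ ≡ 16 (mod 19), so λ ≡ 3.
  x = λ² - 3 - 9 = 9 - 12 ≡ 16; y = λ·(3 - 16) - 9 ≡ 9. → (16, 9)
5Q: (16, 9) + (9, 8). λ = (8 - 9)/(9 - 16) ≡ 18/12 mod 19. 12⁻¹ ≡ 8 (mod 19), so λ ≡ 11.
  x = λ² - 16 - 9 = 121 - 25 ≡ 1; y = λ·(16 - 1) - 9 ≡ 4. → (1, 4)
6Q: (1, 4) + (9, 8). λ = (8 - 4)/(9 - 1) ≡ 4/8 mod 19. 8⁻¹ ≡ 12 (mod 19) since 8·12 = 96 ≡ 1, so λ ≡ 10.
  x = λ² - 1 - 9 = 100 - 10 ≡ 14; y = λ·(1 - 14) - 4 ≡ 18. → (14, 18)

(14, 18)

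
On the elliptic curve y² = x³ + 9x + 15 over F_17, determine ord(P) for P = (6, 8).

12

2P: tangent at (6, 8): λ = (3·6² + 9)/(2·8) ≡ 15/16. 16⁻¹ ≡ 16 (mod 17), so λ ≡ 15·16 ≡ 2.
  x = λ² - 6 - 6 = 4 - 12 ≡ 9; y = λ·(6 - 9) - 8 ≡ 3. → (9, 3)
3P: (9, 3) + (6, 8). λ = (8 - 3)/(6 - 9) ≡ 5/14 mod 17. 14⁻¹ ≡ 11 (mod 17) since 14·11 = 154 ≡ 1, so λ ≡ 4.
  x = λ² - 9 - 6 = 16 - 15 ≡ 1; y = λ·(9 - 1) - 3 ≡ 12. → (1, 12)
4P: (1, 12) + (6, 8). λ = (8 - 12)/(6 - 1) ≡ 13/5 mod 17. 5⁻¹ ≡ 7 (mod 17) since 5·7 = 35 ≡ 1, so λ ≡ 6.
  x = λ² - 1 - 6 = 36 - 7 ≡ 12; y = λ·(1 - 12) - 12 ≡ 7. → (12, 7)
5P: (12, 7) + (6, 8). λ = (8 - 7)/(6 - 12) ≡ 1/11 mod 17. 11⁻¹ ≡ 14 (mod 17) since 11·14 = 154 ≡ 1, so λ ≡ 14.
  x = λ² - 12 - 6 = 196 - 18 ≡ 8; y = λ·(12 - 8) - 7 ≡ 15. → (8, 15)
6P: (8, 15) + (6, 8). λ = (8 - 15)/(6 - 8) ≡ 10/15 mod 17. 15⁻¹ ≡ 8 (mod 17), so λ ≡ 12.
  x = λ² - 8 - 6 = 144 - 14 ≡ 11; y = λ·(8 - 11) - 15 ≡ 0. → (11, 0)
7P: (11, 0) + (6, 8). λ = (8 - 0)/(6 - 11) ≡ 8/12 mod 17. 12⁻¹ ≡ 10 (mod 17), so λ ≡ 12.
  x = λ² - 11 - 6 = 144 - 17 ≡ 8; y = λ·(11 - 8) - 0 ≡ 2. → (8, 2)
8P: (8, 2) + (6, 8). λ = (8 - 2)/(6 - 8) ≡ 6/15 mod 17. 15⁻¹ ≡ 8 (mod 17) since 15·8 = 120 ≡ 1, so λ ≡ 14.
  x = λ² - 8 - 6 = 196 - 14 ≡ 12; y = λ·(8 - 12) - 2 ≡ 10. → (12, 10)
9P: (12, 10) + (6, 8). λ = (8 - 10)/(6 - 12) ≡ 15/11 mod 17. 11⁻¹ ≡ 14 (mod 17), so λ ≡ 6.
  x = λ² - 12 - 6 = 36 - 18 ≡ 1; y = λ·(12 - 1) - 10 ≡ 5. → (1, 5)
10P: (1, 5) + (6, 8). λ = (8 - 5)/(6 - 1) ≡ 3/5 mod 17. 5⁻¹ ≡ 7 (mod 17), so λ ≡ 4.
  x = λ² - 1 - 6 = 16 - 7 ≡ 9; y = λ·(1 - 9) - 5 ≡ 14. → (9, 14)
11P: (9, 14) + (6, 8). λ = (8 - 14)/(6 - 9) ≡ 11/14 mod 17. 14⁻¹ ≡ 11 (mod 17) since 14·11 = 154 ≡ 1, so λ ≡ 2.
  x = λ² - 9 - 6 = 4 - 15 ≡ 6; y = λ·(9 - 6) - 14 ≡ 9. → (6, 9)
12P: (6, 9) + (6, 8): same x and y₁ ≡ -y₂, so the sum is 𝒪.
12P = 𝒪, so the order is 12.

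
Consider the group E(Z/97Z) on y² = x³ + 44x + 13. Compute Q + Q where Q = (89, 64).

(14, 47)

tangent at (89, 64): λ = (3·89² + 44)/(2·64) ≡ 42/31. 31⁻¹ ≡ 72 (mod 97), so λ ≡ 42·72 ≡ 17.
  x = λ² - 89 - 89 = 289 - 178 ≡ 14; y = λ·(89 - 14) - 64 ≡ 47. → (14, 47)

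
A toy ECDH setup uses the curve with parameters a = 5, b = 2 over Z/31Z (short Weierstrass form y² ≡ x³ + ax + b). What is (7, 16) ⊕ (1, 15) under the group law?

(17, 3)

(7, 16) + (1, 15). λ = (15 - 16)/(1 - 7) ≡ 30/25 mod 31. 25⁻¹ ≡ 5 (mod 31) since 25·5 = 125 ≡ 1, so λ ≡ 26.
  x = λ² - 7 - 1 = 676 - 8 ≡ 17; y = λ·(7 - 17) - 16 ≡ 3. → (17, 3)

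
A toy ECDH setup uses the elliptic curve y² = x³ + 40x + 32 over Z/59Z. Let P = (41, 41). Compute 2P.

tangent at (41, 41): λ = (3·41² + 40)/(2·41) ≡ 9/23. 23⁻¹ ≡ 18 (mod 59) since 23·18 = 414 ≡ 1, so λ ≡ 9·18 ≡ 44.
  x = λ² - 41 - 41 = 1936 - 82 ≡ 25; y = λ·(41 - 25) - 41 ≡ 14. → (25, 14)

(25, 14)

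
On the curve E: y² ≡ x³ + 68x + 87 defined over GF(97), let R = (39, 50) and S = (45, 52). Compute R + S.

(67, 70)

(39, 50) + (45, 52). λ = (52 - 50)/(45 - 39) ≡ 2/6 mod 97. 6⁻¹ ≡ 81 (mod 97), so λ ≡ 65.
  x = λ² - 39 - 45 = 4225 - 84 ≡ 67; y = λ·(39 - 67) - 50 ≡ 70. → (67, 70)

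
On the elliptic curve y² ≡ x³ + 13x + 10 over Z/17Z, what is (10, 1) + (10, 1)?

(5, 8)

tangent at (10, 1): λ = (3·10² + 13)/(2·1) ≡ 7/2. 2⁻¹ ≡ 9 (mod 17), so λ ≡ 7·9 ≡ 12.
  x = λ² - 10 - 10 = 144 - 20 ≡ 5; y = λ·(10 - 5) - 1 ≡ 8. → (5, 8)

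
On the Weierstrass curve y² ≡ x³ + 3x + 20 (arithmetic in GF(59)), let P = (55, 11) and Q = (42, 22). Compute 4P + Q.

(53, 9)

First 4P:
Double-and-add on 4 = (100)₂. Start with P = (55, 11) for the leading 1-bit.
double: tangent at (55, 11): λ = (3·55² + 3)/(2·11) ≡ 51/22. 22⁻¹ ≡ 51 (mod 59) since 22·51 = 1122 ≡ 1, so λ ≡ 51·51 ≡ 5.
  x = λ² - 55 - 55 = 25 - 110 ≡ 33; y = λ·(55 - 33) - 11 ≡ 40. → (33, 40)
double: tangent at (33, 40): λ = (3·33² + 3)/(2·40) ≡ 25/21. 21⁻¹ ≡ 45 (mod 59), so λ ≡ 25·45 ≡ 4.
  x = λ² - 33 - 33 = 16 - 66 ≡ 9; y = λ·(33 - 9) - 40 ≡ 56. → (9, 56)
4P = (9, 56).
Finally 4P + Q:
(9, 56) + (42, 22). λ = (22 - 56)/(42 - 9) ≡ 25/33 mod 59. 33⁻¹ ≡ 34 (mod 59) since 33·34 = 1122 ≡ 1, so λ ≡ 24.
  x = λ² - 9 - 42 = 576 - 51 ≡ 53; y = λ·(9 - 53) - 56 ≡ 9. → (53, 9)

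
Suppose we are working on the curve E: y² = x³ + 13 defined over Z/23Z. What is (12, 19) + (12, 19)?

tangent at (12, 19): λ = (3·12² + 0)/(2·19) ≡ 18/15. 15⁻¹ ≡ 20 (mod 23), so λ ≡ 18·20 ≡ 15.
  x = λ² - 12 - 12 = 225 - 24 ≡ 17; y = λ·(12 - 17) - 19 ≡ 21. → (17, 21)

(17, 21)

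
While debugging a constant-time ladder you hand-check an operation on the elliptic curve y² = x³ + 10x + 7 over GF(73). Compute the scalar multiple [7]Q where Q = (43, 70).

(63, 41)

Repeated addition: build up to 7Q.
2Q: tangent at (43, 70): λ = (3·43² + 10)/(2·70) ≡ 9/67. 67⁻¹ ≡ 12 (mod 73) since 67·12 = 804 ≡ 1, so λ ≡ 9·12 ≡ 35.
  x = λ² - 43 - 43 = 1225 - 86 ≡ 44; y = λ·(43 - 44) - 70 ≡ 41. → (44, 41)
3Q: (44, 41) + (43, 70). λ = (70 - 41)/(43 - 44) ≡ 29/72 mod 73. 72⁻¹ ≡ 72 (mod 73), so λ ≡ 44.
  x = λ² - 44 - 43 = 1936 - 87 ≡ 24; y = λ·(44 - 24) - 41 ≡ 36. → (24, 36)
4Q: (24, 36) + (43, 70). λ = (70 - 36)/(43 - 24) ≡ 34/19 mod 73. 19⁻¹ ≡ 50 (mod 73) since 19·50 = 950 ≡ 1, so λ ≡ 21.
  x = λ² - 24 - 43 = 441 - 67 ≡ 9; y = λ·(24 - 9) - 36 ≡ 60. → (9, 60)
5Q: (9, 60) + (43, 70). λ = (70 - 60)/(43 - 9) ≡ 10/34 mod 73. 34⁻¹ ≡ 58 (mod 73), so λ ≡ 69.
  x = λ² - 9 - 43 = 4761 - 52 ≡ 37; y = λ·(9 - 37) - 60 ≡ 52. → (37, 52)
6Q: (37, 52) + (43, 70). λ = (70 - 52)/(43 - 37) ≡ 18/6 mod 73. 6⁻¹ ≡ 61 (mod 73), so λ ≡ 3.
  x = λ² - 37 - 43 = 9 - 80 ≡ 2; y = λ·(37 - 2) - 52 ≡ 53. → (2, 53)
7Q: (2, 53) + (43, 70). λ = (70 - 53)/(43 - 2) ≡ 17/41 mod 73. 41⁻¹ ≡ 57 (mod 73) since 41·57 = 2337 ≡ 1, so λ ≡ 20.
  x = λ² - 2 - 43 = 400 - 45 ≡ 63; y = λ·(2 - 63) - 53 ≡ 41. → (63, 41)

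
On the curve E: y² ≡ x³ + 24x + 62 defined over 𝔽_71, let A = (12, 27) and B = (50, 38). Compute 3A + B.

First 3A:
Repeated addition: build up to 3A.
2A: tangent at (12, 27): λ = (3·12² + 24)/(2·27) ≡ 30/54. 54⁻¹ ≡ 25 (mod 71), so λ ≡ 30·25 ≡ 40.
  x = λ² - 12 - 12 = 1600 - 24 ≡ 14; y = λ·(12 - 14) - 27 ≡ 35. → (14, 35)
3A: (14, 35) + (12, 27). λ = (27 - 35)/(12 - 14) ≡ 63/69 mod 71. 69⁻¹ ≡ 35 (mod 71), so λ ≡ 4.
  x = λ² - 14 - 12 = 16 - 26 ≡ 61; y = λ·(14 - 61) - 35 ≡ 61. → (61, 61)
3A = (61, 61).
Finally 3A + B:
(61, 61) + (50, 38). λ = (38 - 61)/(50 - 61) ≡ 48/60 mod 71. 60⁻¹ ≡ 58 (mod 71), so λ ≡ 15.
  x = λ² - 61 - 50 = 225 - 111 ≡ 43; y = λ·(61 - 43) - 61 ≡ 67. → (43, 67)

(43, 67)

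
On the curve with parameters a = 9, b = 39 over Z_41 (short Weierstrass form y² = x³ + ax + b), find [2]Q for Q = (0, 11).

tangent at (0, 11): λ = (3·0² + 9)/(2·11) ≡ 9/22. 22⁻¹ ≡ 28 (mod 41) since 22·28 = 616 ≡ 1, so λ ≡ 9·28 ≡ 6.
  x = λ² - 0 - 0 = 36 - 0 ≡ 36; y = λ·(0 - 36) - 11 ≡ 19. → (36, 19)

(36, 19)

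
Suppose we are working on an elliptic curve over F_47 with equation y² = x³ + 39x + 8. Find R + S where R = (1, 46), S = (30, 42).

(41, 13)

(1, 46) + (30, 42). λ = (42 - 46)/(30 - 1) ≡ 43/29 mod 47. 29⁻¹ ≡ 13 (mod 47) since 29·13 = 377 ≡ 1, so λ ≡ 42.
  x = λ² - 1 - 30 = 1764 - 31 ≡ 41; y = λ·(1 - 41) - 46 ≡ 13. → (41, 13)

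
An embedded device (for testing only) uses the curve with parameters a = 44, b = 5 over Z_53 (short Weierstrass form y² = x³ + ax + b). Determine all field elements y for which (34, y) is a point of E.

x³ + 44x + 5 = 40805 ≡ 48 (mod 53).
48 is a non-residue mod 53; no y exists.

none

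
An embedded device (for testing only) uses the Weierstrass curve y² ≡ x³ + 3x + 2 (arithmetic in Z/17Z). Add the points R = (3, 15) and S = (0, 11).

(12, 7)

(3, 15) + (0, 11). λ = (11 - 15)/(0 - 3) ≡ 13/14 mod 17. 14⁻¹ ≡ 11 (mod 17) since 14·11 = 154 ≡ 1, so λ ≡ 7.
  x = λ² - 3 - 0 = 49 - 3 ≡ 12; y = λ·(3 - 12) - 15 ≡ 7. → (12, 7)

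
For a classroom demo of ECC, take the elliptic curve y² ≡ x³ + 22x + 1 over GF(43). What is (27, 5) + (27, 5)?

(38, 29)

tangent at (27, 5): λ = (3·27² + 22)/(2·5) ≡ 16/10. 10⁻¹ ≡ 13 (mod 43), so λ ≡ 16·13 ≡ 36.
  x = λ² - 27 - 27 = 1296 - 54 ≡ 38; y = λ·(27 - 38) - 5 ≡ 29. → (38, 29)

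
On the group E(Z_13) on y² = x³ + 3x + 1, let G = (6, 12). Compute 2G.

tangent at (6, 12): λ = (3·6² + 3)/(2·12) ≡ 7/11. 11⁻¹ ≡ 6 (mod 13), so λ ≡ 7·6 ≡ 3.
  x = λ² - 6 - 6 = 9 - 12 ≡ 10; y = λ·(6 - 10) - 12 ≡ 2. → (10, 2)

(10, 2)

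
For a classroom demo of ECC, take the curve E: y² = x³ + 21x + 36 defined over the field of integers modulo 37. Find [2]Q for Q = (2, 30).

tangent at (2, 30): λ = (3·2² + 21)/(2·30) ≡ 33/23. 23⁻¹ ≡ 29 (mod 37) since 23·29 = 667 ≡ 1, so λ ≡ 33·29 ≡ 32.
  x = λ² - 2 - 2 = 1024 - 4 ≡ 21; y = λ·(2 - 21) - 30 ≡ 28. → (21, 28)

(21, 28)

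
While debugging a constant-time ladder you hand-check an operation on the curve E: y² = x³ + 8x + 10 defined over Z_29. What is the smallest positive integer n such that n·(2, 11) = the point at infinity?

2P: tangent at (2, 11): λ = (3·2² + 8)/(2·11) ≡ 20/22. 22⁻¹ ≡ 4 (mod 29) since 22·4 = 88 ≡ 1, so λ ≡ 20·4 ≡ 22.
  x = λ² - 2 - 2 = 484 - 4 ≡ 16; y = λ·(2 - 16) - 11 ≡ 0. → (16, 0)
3P: (16, 0) + (2, 11). λ = (11 - 0)/(2 - 16) ≡ 11/15 mod 29. 15⁻¹ ≡ 2 (mod 29), so λ ≡ 22.
  x = λ² - 16 - 2 = 484 - 18 ≡ 2; y = λ·(16 - 2) - 0 ≡ 18. → (2, 18)
4P: (2, 18) + (2, 11): same x and y₁ ≡ -y₂, so the sum is the point at infinity.
4P = the point at infinity, so the order is 4.

4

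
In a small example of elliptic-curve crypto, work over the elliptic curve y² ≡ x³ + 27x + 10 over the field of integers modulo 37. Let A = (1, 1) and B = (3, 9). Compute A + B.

(1, 1) + (3, 9). λ = (9 - 1)/(3 - 1) ≡ 8/2 mod 37. 2⁻¹ ≡ 19 (mod 37), so λ ≡ 4.
  x = λ² - 1 - 3 = 16 - 4 ≡ 12; y = λ·(1 - 12) - 1 ≡ 29. → (12, 29)

(12, 29)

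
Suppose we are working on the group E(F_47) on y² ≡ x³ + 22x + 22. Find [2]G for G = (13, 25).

(37, 20)

tangent at (13, 25): λ = (3·13² + 22)/(2·25) ≡ 12/3. 3⁻¹ ≡ 16 (mod 47), so λ ≡ 12·16 ≡ 4.
  x = λ² - 13 - 13 = 16 - 26 ≡ 37; y = λ·(13 - 37) - 25 ≡ 20. → (37, 20)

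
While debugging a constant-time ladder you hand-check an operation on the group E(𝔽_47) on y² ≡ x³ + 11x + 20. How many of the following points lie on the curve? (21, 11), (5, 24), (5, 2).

(21, 11): 11² ≡ 27, rhs ≡ 18 → off.
(5, 24): 24² ≡ 12, rhs ≡ 12 → on.
(5, 2): 2² ≡ 4, rhs ≡ 12 → off.

1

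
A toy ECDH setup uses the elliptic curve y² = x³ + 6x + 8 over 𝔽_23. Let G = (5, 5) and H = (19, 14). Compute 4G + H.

(17, 20)

First 4G:
Double-and-add on 4 = (100)₂. Start with G = (5, 5) for the leading 1-bit.
double: tangent at (5, 5): λ = (3·5² + 6)/(2·5) ≡ 12/10. 10⁻¹ ≡ 7 (mod 23), so λ ≡ 12·7 ≡ 15.
  x = λ² - 5 - 5 = 225 - 10 ≡ 8; y = λ·(5 - 8) - 5 ≡ 19. → (8, 19)
double: tangent at (8, 19): λ = (3·8² + 6)/(2·19) ≡ 14/15. 15⁻¹ ≡ 20 (mod 23) since 15·20 = 300 ≡ 1, so λ ≡ 14·20 ≡ 4.
  x = λ² - 8 - 8 = 16 - 16 ≡ 0; y = λ·(8 - 0) - 19 ≡ 13. → (0, 13)
4G = (0, 13).
Finally 4G + H:
(0, 13) + (19, 14). λ = (14 - 13)/(19 - 0) ≡ 1/19 mod 23. 19⁻¹ ≡ 17 (mod 23), so λ ≡ 17.
  x = λ² - 0 - 19 = 289 - 19 ≡ 17; y = λ·(0 - 17) - 13 ≡ 20. → (17, 20)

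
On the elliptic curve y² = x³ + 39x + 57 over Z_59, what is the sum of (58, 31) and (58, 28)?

O

The two points share x = 58 and their y-coordinates satisfy 31 + 28 ≡ 0 (mod 59), so they are inverses. Their sum is O.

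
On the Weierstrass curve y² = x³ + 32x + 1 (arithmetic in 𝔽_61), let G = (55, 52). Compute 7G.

(44, 41)

Repeated addition: build up to 7G.
2G: tangent at (55, 52): λ = (3·55² + 32)/(2·52) ≡ 18/43. 43⁻¹ ≡ 44 (mod 61) since 43·44 = 1892 ≡ 1, so λ ≡ 18·44 ≡ 60.
  x = λ² - 55 - 55 = 3600 - 110 ≡ 13; y = λ·(55 - 13) - 52 ≡ 28. → (13, 28)
3G: (13, 28) + (55, 52). λ = (52 - 28)/(55 - 13) ≡ 24/42 mod 61. 42⁻¹ ≡ 16 (mod 61), so λ ≡ 18.
  x = λ² - 13 - 55 = 324 - 68 ≡ 12; y = λ·(13 - 12) - 28 ≡ 51. → (12, 51)
4G: (12, 51) + (55, 52). λ = (52 - 51)/(55 - 12) ≡ 1/43 mod 61. 43⁻¹ ≡ 44 (mod 61), so λ ≡ 44.
  x = λ² - 12 - 55 = 1936 - 67 ≡ 39; y = λ·(12 - 39) - 51 ≡ 42. → (39, 42)
5G: (39, 42) + (55, 52). λ = (52 - 42)/(55 - 39) ≡ 10/16 mod 61. 16⁻¹ ≡ 42 (mod 61), so λ ≡ 54.
  x = λ² - 39 - 55 = 2916 - 94 ≡ 16; y = λ·(39 - 16) - 42 ≡ 41. → (16, 41)
6G: (16, 41) + (55, 52). λ = (52 - 41)/(55 - 16) ≡ 11/39 mod 61. 39⁻¹ ≡ 36 (mod 61) since 39·36 = 1404 ≡ 1, so λ ≡ 30.
  x = λ² - 16 - 55 = 900 - 71 ≡ 36; y = λ·(16 - 36) - 41 ≡ 30. → (36, 30)
7G: (36, 30) + (55, 52). λ = (52 - 30)/(55 - 36) ≡ 22/19 mod 61. 19⁻¹ ≡ 45 (mod 61), so λ ≡ 14.
  x = λ² - 36 - 55 = 196 - 91 ≡ 44; y = λ·(36 - 44) - 30 ≡ 41. → (44, 41)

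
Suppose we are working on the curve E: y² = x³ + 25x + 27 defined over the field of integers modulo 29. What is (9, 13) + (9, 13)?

(10, 28)

tangent at (9, 13): λ = (3·9² + 25)/(2·13) ≡ 7/26. 26⁻¹ ≡ 19 (mod 29), so λ ≡ 7·19 ≡ 17.
  x = λ² - 9 - 9 = 289 - 18 ≡ 10; y = λ·(9 - 10) - 13 ≡ 28. → (10, 28)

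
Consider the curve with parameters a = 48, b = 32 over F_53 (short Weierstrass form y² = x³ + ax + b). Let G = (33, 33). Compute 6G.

Double-and-add on 6 = (110)₂. Start with G = (33, 33) for the leading 1-bit.
double: tangent at (33, 33): λ = (3·33² + 48)/(2·33) ≡ 29/13. 13⁻¹ ≡ 49 (mod 53) since 13·49 = 637 ≡ 1, so λ ≡ 29·49 ≡ 43.
  x = λ² - 33 - 33 = 1849 - 66 ≡ 34; y = λ·(33 - 34) - 33 ≡ 30. → (34, 30)
add G: (34, 30) + (33, 33). λ = (33 - 30)/(33 - 34) ≡ 3/52 mod 53. 52⁻¹ ≡ 52 (mod 53), so λ ≡ 50.
  x = λ² - 34 - 33 = 2500 - 67 ≡ 48; y = λ·(34 - 48) - 30 ≡ 12. → (48, 12)
double: tangent at (48, 12): λ = (3·48² + 48)/(2·12) ≡ 17/24. 24⁻¹ ≡ 42 (mod 53), so λ ≡ 17·42 ≡ 25.
  x = λ² - 48 - 48 = 625 - 96 ≡ 52; y = λ·(48 - 52) - 12 ≡ 47. → (52, 47)

(52, 47)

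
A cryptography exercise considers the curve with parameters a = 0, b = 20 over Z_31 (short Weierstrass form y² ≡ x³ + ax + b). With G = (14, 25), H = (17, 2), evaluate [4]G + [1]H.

First 4G:
Repeated addition: build up to 4G.
2G: tangent at (14, 25): λ = (3·14² + 0)/(2·25) ≡ 30/19. 19⁻¹ ≡ 18 (mod 31) since 19·18 = 342 ≡ 1, so λ ≡ 30·18 ≡ 13.
  x = λ² - 14 - 14 = 169 - 28 ≡ 17; y = λ·(14 - 17) - 25 ≡ 29. → (17, 29)
3G: (17, 29) + (14, 25). λ = (25 - 29)/(14 - 17) ≡ 27/28 mod 31. 28⁻¹ ≡ 10 (mod 31) since 28·10 = 280 ≡ 1, so λ ≡ 22.
  x = λ² - 17 - 14 = 484 - 31 ≡ 19; y = λ·(17 - 19) - 29 ≡ 20. → (19, 20)
4G: (19, 20) + (14, 25). λ = (25 - 20)/(14 - 19) ≡ 5/26 mod 31. 26⁻¹ ≡ 6 (mod 31) since 26·6 = 156 ≡ 1, so λ ≡ 30.
  x = λ² - 19 - 14 = 900 - 33 ≡ 30; y = λ·(19 - 30) - 20 ≡ 22. → (30, 22)
4G = (30, 22).
Finally 4G + H:
(30, 22) + (17, 2). λ = (2 - 22)/(17 - 30) ≡ 11/18 mod 31. 18⁻¹ ≡ 19 (mod 31), so λ ≡ 23.
  x = λ² - 30 - 17 = 529 - 47 ≡ 17; y = λ·(30 - 17) - 22 ≡ 29. → (17, 29)

(17, 29)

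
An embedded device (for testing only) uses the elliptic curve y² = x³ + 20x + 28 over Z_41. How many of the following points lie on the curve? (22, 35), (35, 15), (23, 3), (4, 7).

2

(22, 35): 35² ≡ 36, rhs ≡ 5 → off.
(35, 15): 15² ≡ 20, rhs ≡ 20 → on.
(23, 3): 3² ≡ 9, rhs ≡ 27 → off.
(4, 7): 7² ≡ 8, rhs ≡ 8 → on.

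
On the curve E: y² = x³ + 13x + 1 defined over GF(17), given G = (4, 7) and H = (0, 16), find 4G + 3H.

First 4G:
Repeated addition: build up to 4G.
2G: tangent at (4, 7): λ = (3·4² + 13)/(2·7) ≡ 10/14. 14⁻¹ ≡ 11 (mod 17), so λ ≡ 10·11 ≡ 8.
  x = λ² - 4 - 4 = 64 - 8 ≡ 5; y = λ·(4 - 5) - 7 ≡ 2. → (5, 2)
3G: (5, 2) + (4, 7). λ = (7 - 2)/(4 - 5) ≡ 5/16 mod 17. 16⁻¹ ≡ 16 (mod 17), so λ ≡ 12.
  x = λ² - 5 - 4 = 144 - 9 ≡ 16; y = λ·(5 - 16) - 2 ≡ 2. → (16, 2)
4G: (16, 2) + (4, 7). λ = (7 - 2)/(4 - 16) ≡ 5/5 mod 17. 5⁻¹ ≡ 7 (mod 17), so λ ≡ 1.
  x = λ² - 16 - 4 = 1 - 20 ≡ 15; y = λ·(16 - 15) - 2 ≡ 16. → (15, 16)
4G = (15, 16).
Next 3H:
Repeated addition: build up to 3H.
2H: tangent at (0, 16): λ = (3·0² + 13)/(2·16) ≡ 13/15. 15⁻¹ ≡ 8 (mod 17), so λ ≡ 13·8 ≡ 2.
  x = λ² - 0 - 0 = 4 - 0 ≡ 4; y = λ·(0 - 4) - 16 ≡ 10. → (4, 10)
3H: (4, 10) + (0, 16). λ = (16 - 10)/(0 - 4) ≡ 6/13 mod 17. 13⁻¹ ≡ 4 (mod 17) since 13·4 = 52 ≡ 1, so λ ≡ 7.
  x = λ² - 4 - 0 = 49 - 4 ≡ 11; y = λ·(4 - 11) - 10 ≡ 9. → (11, 9)
3H = (11, 9).
Finally 4G + 3H:
(15, 16) + (11, 9). λ = (9 - 16)/(11 - 15) ≡ 10/13 mod 17. 13⁻¹ ≡ 4 (mod 17) since 13·4 = 52 ≡ 1, so λ ≡ 6.
  x = λ² - 15 - 11 = 36 - 26 ≡ 10; y = λ·(15 - 10) - 16 ≡ 14. → (10, 14)

(10, 14)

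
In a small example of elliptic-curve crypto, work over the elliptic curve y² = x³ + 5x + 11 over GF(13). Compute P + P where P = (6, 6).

(4, 2)

tangent at (6, 6): λ = (3·6² + 5)/(2·6) ≡ 9/12. 12⁻¹ ≡ 12 (mod 13), so λ ≡ 9·12 ≡ 4.
  x = λ² - 6 - 6 = 16 - 12 ≡ 4; y = λ·(6 - 4) - 6 ≡ 2. → (4, 2)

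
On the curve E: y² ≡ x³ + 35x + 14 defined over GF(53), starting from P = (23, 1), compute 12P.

Double-and-add on 12 = (1100)₂. Start with P = (23, 1) for the leading 1-bit.
double: tangent at (23, 1): λ = (3·23² + 35)/(2·1) ≡ 32/2. 2⁻¹ ≡ 27 (mod 53) since 2·27 = 54 ≡ 1, so λ ≡ 32·27 ≡ 16.
  x = λ² - 23 - 23 = 256 - 46 ≡ 51; y = λ·(23 - 51) - 1 ≡ 28. → (51, 28)
add P: (51, 28) + (23, 1). λ = (1 - 28)/(23 - 51) ≡ 26/25 mod 53. 25⁻¹ ≡ 17 (mod 53), so λ ≡ 18.
  x = λ² - 51 - 23 = 324 - 74 ≡ 38; y = λ·(51 - 38) - 28 ≡ 47. → (38, 47)
double: tangent at (38, 47): λ = (3·38² + 35)/(2·47) ≡ 21/41. 41⁻¹ ≡ 22 (mod 53), so λ ≡ 21·22 ≡ 38.
  x = λ² - 38 - 38 = 1444 - 76 ≡ 43; y = λ·(38 - 43) - 47 ≡ 28. → (43, 28)
double: tangent at (43, 28): λ = (3·43² + 35)/(2·28) ≡ 17/3. 3⁻¹ ≡ 18 (mod 53), so λ ≡ 17·18 ≡ 41.
  x = λ² - 43 - 43 = 1681 - 86 ≡ 5; y = λ·(43 - 5) - 28 ≡ 46. → (5, 46)

(5, 46)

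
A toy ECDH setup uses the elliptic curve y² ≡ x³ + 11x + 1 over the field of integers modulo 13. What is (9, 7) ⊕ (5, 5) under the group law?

(9, 7) + (5, 5). λ = (5 - 7)/(5 - 9) ≡ 11/9 mod 13. 9⁻¹ ≡ 3 (mod 13) since 9·3 = 27 ≡ 1, so λ ≡ 7.
  x = λ² - 9 - 5 = 49 - 14 ≡ 9; y = λ·(9 - 9) - 7 ≡ 6. → (9, 6)

(9, 6)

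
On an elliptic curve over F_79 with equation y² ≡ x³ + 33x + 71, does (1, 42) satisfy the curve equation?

yes

y² = 42² ≡ 26; x³ + 33x + 71 = 105 ≡ 26 (mod 79). 26 = 26.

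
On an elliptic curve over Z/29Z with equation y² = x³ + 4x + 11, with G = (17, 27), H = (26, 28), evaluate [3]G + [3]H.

First 3G:
Repeated addition: build up to 3G.
2G: tangent at (17, 27): λ = (3·17² + 4)/(2·27) ≡ 1/25. 25⁻¹ ≡ 7 (mod 29) since 25·7 = 175 ≡ 1, so λ ≡ 1·7 ≡ 7.
  x = λ² - 17 - 17 = 49 - 34 ≡ 15; y = λ·(17 - 15) - 27 ≡ 16. → (15, 16)
3G: (15, 16) + (17, 27). λ = (27 - 16)/(17 - 15) ≡ 11/2 mod 29. 2⁻¹ ≡ 15 (mod 29) since 2·15 = 30 ≡ 1, so λ ≡ 20.
  x = λ² - 15 - 17 = 400 - 32 ≡ 20; y = λ·(15 - 20) - 16 ≡ 0. → (20, 0)
3G = (20, 0).
Next 3H:
Repeated addition: build up to 3H.
2H: tangent at (26, 28): λ = (3·26² + 4)/(2·28) ≡ 2/27. 27⁻¹ ≡ 14 (mod 29), so λ ≡ 2·14 ≡ 28.
  x = λ² - 26 - 26 = 784 - 52 ≡ 7; y = λ·(26 - 7) - 28 ≡ 11. → (7, 11)
3H: (7, 11) + (26, 28). λ = (28 - 11)/(26 - 7) ≡ 17/19 mod 29. 19⁻¹ ≡ 26 (mod 29), so λ ≡ 7.
  x = λ² - 7 - 26 = 49 - 33 ≡ 16; y = λ·(7 - 16) - 11 ≡ 13. → (16, 13)
3H = (16, 13).
Finally 3G + 3H:
(20, 0) + (16, 13). λ = (13 - 0)/(16 - 20) ≡ 13/25 mod 29. 25⁻¹ ≡ 7 (mod 29) since 25·7 = 175 ≡ 1, so λ ≡ 4.
  x = λ² - 20 - 16 = 16 - 36 ≡ 9; y = λ·(20 - 9) - 0 ≡ 15. → (9, 15)

(9, 15)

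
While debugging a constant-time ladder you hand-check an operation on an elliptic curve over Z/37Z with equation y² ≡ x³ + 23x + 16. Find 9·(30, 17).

(0, 4)

Write P = (30, 17).
Repeated addition: build up to 9P.
2P: tangent at (30, 17): λ = (3·30² + 23)/(2·17) ≡ 22/34. 34⁻¹ ≡ 12 (mod 37), so λ ≡ 22·12 ≡ 5.
  x = λ² - 30 - 30 = 25 - 60 ≡ 2; y = λ·(30 - 2) - 17 ≡ 12. → (2, 12)
3P: (2, 12) + (30, 17). λ = (17 - 12)/(30 - 2) ≡ 5/28 mod 37. 28⁻¹ ≡ 4 (mod 37) since 28·4 = 112 ≡ 1, so λ ≡ 20.
  x = λ² - 2 - 30 = 400 - 32 ≡ 35; y = λ·(2 - 35) - 12 ≡ 31. → (35, 31)
4P: (35, 31) + (30, 17). λ = (17 - 31)/(30 - 35) ≡ 23/32 mod 37. 32⁻¹ ≡ 22 (mod 37), so λ ≡ 25.
  x = λ² - 35 - 30 = 625 - 65 ≡ 5; y = λ·(35 - 5) - 31 ≡ 16. → (5, 16)
5P: (5, 16) + (30, 17). λ = (17 - 16)/(30 - 5) ≡ 1/25 mod 37. 25⁻¹ ≡ 3 (mod 37), so λ ≡ 3.
  x = λ² - 5 - 30 = 9 - 35 ≡ 11; y = λ·(5 - 11) - 16 ≡ 3. → (11, 3)
6P: (11, 3) + (30, 17). λ = (17 - 3)/(30 - 11) ≡ 14/19 mod 37. 19⁻¹ ≡ 2 (mod 37), so λ ≡ 28.
  x = λ² - 11 - 30 = 784 - 41 ≡ 3; y = λ·(11 - 3) - 3 ≡ 36. → (3, 36)
7P: (3, 36) + (30, 17). λ = (17 - 36)/(30 - 3) ≡ 18/27 mod 37. 27⁻¹ ≡ 11 (mod 37), so λ ≡ 13.
  x = λ² - 3 - 30 = 169 - 33 ≡ 25; y = λ·(3 - 25) - 36 ≡ 11. → (25, 11)
8P: (25, 11) + (30, 17). λ = (17 - 11)/(30 - 25) ≡ 6/5 mod 37. 5⁻¹ ≡ 15 (mod 37) since 5·15 = 75 ≡ 1, so λ ≡ 16.
  x = λ² - 25 - 30 = 256 - 55 ≡ 16; y = λ·(25 - 16) - 11 ≡ 22. → (16, 22)
9P: (16, 22) + (30, 17). λ = (17 - 22)/(30 - 16) ≡ 32/14 mod 37. 14⁻¹ ≡ 8 (mod 37), so λ ≡ 34.
  x = λ² - 16 - 30 = 1156 - 46 ≡ 0; y = λ·(16 - 0) - 22 ≡ 4. → (0, 4)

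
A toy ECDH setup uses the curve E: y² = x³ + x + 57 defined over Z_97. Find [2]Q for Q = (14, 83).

tangent at (14, 83): λ = (3·14² + 1)/(2·83) ≡ 7/69. 69⁻¹ ≡ 45 (mod 97), so λ ≡ 7·45 ≡ 24.
  x = λ² - 14 - 14 = 576 - 28 ≡ 63; y = λ·(14 - 63) - 83 ≡ 2. → (63, 2)

(63, 2)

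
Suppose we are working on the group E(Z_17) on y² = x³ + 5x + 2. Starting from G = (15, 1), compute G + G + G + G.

Repeated addition: build up to 4G.
2G: tangent at (15, 1): λ = (3·15² + 5)/(2·1) ≡ 0/2. 2⁻¹ ≡ 9 (mod 17), so λ ≡ 0·9 ≡ 0.
  x = λ² - 15 - 15 = 0 - 30 ≡ 4; y = λ·(15 - 4) - 1 ≡ 16. → (4, 16)
3G: (4, 16) + (15, 1). λ = (1 - 16)/(15 - 4) ≡ 2/11 mod 17. 11⁻¹ ≡ 14 (mod 17), so λ ≡ 11.
  x = λ² - 4 - 15 = 121 - 19 ≡ 0; y = λ·(4 - 0) - 16 ≡ 11. → (0, 11)
4G: (0, 11) + (15, 1). λ = (1 - 11)/(15 - 0) ≡ 7/15 mod 17. 15⁻¹ ≡ 8 (mod 17), so λ ≡ 5.
  x = λ² - 0 - 15 = 25 - 15 ≡ 10; y = λ·(0 - 10) - 11 ≡ 7. → (10, 7)

(10, 7)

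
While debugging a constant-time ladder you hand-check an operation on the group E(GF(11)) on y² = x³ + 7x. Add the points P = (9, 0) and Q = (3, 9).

(4, 9)

(9, 0) + (3, 9). λ = (9 - 0)/(3 - 9) ≡ 9/5 mod 11. 5⁻¹ ≡ 9 (mod 11) since 5·9 = 45 ≡ 1, so λ ≡ 4.
  x = λ² - 9 - 3 = 16 - 12 ≡ 4; y = λ·(9 - 4) - 0 ≡ 9. → (4, 9)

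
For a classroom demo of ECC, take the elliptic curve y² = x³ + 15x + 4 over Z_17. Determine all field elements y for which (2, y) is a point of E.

5, 12

x³ + 15x + 4 = 42 ≡ 8 (mod 17).
Square roots of 8 mod 17: 5 and 12 (since 5² = 25 ≡ 8).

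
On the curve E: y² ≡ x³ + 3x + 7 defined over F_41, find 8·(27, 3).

Write G = (27, 3).
Double-and-add on 8 = (1000)₂. Start with G = (27, 3) for the leading 1-bit.
double: tangent at (27, 3): λ = (3·27² + 3)/(2·3) ≡ 17/6. 6⁻¹ ≡ 7 (mod 41), so λ ≡ 17·7 ≡ 37.
  x = λ² - 27 - 27 = 1369 - 54 ≡ 3; y = λ·(27 - 3) - 3 ≡ 24. → (3, 24)
double: tangent at (3, 24): λ = (3·3² + 3)/(2·24) ≡ 30/7. 7⁻¹ ≡ 6 (mod 41), so λ ≡ 30·6 ≡ 16.
  x = λ² - 3 - 3 = 256 - 6 ≡ 4; y = λ·(3 - 4) - 24 ≡ 1. → (4, 1)
double: tangent at (4, 1): λ = (3·4² + 3)/(2·1) ≡ 10/2. 2⁻¹ ≡ 21 (mod 41) since 2·21 = 42 ≡ 1, so λ ≡ 10·21 ≡ 5.
  x = λ² - 4 - 4 = 25 - 8 ≡ 17; y = λ·(4 - 17) - 1 ≡ 16. → (17, 16)

(17, 16)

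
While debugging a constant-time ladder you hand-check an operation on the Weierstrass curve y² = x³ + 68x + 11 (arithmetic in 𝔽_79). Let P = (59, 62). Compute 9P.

(29, 12)

Double-and-add on 9 = (1001)₂. Start with P = (59, 62) for the leading 1-bit.
double: tangent at (59, 62): λ = (3·59² + 68)/(2·62) ≡ 4/45. 45⁻¹ ≡ 72 (mod 79) since 45·72 = 3240 ≡ 1, so λ ≡ 4·72 ≡ 51.
  x = λ² - 59 - 59 = 2601 - 118 ≡ 34; y = λ·(59 - 34) - 62 ≡ 28. → (34, 28)
double: tangent at (34, 28): λ = (3·34² + 68)/(2·28) ≡ 60/56. 56⁻¹ ≡ 24 (mod 79) since 56·24 = 1344 ≡ 1, so λ ≡ 60·24 ≡ 18.
  x = λ² - 34 - 34 = 324 - 68 ≡ 19; y = λ·(34 - 19) - 28 ≡ 5. → (19, 5)
double: tangent at (19, 5): λ = (3·19² + 68)/(2·5) ≡ 45/10. 10⁻¹ ≡ 8 (mod 79) since 10·8 = 80 ≡ 1, so λ ≡ 45·8 ≡ 44.
  x = λ² - 19 - 19 = 1936 - 38 ≡ 2; y = λ·(19 - 2) - 5 ≡ 32. → (2, 32)
add P: (2, 32) + (59, 62). λ = (62 - 32)/(59 - 2) ≡ 30/57 mod 79. 57⁻¹ ≡ 61 (mod 79) since 57·61 = 3477 ≡ 1, so λ ≡ 13.
  x = λ² - 2 - 59 = 169 - 61 ≡ 29; y = λ·(2 - 29) - 32 ≡ 12. → (29, 12)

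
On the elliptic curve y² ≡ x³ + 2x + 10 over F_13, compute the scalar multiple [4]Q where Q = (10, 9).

(10, 9)

Double-and-add on 4 = (100)₂. Start with Q = (10, 9) for the leading 1-bit.
double: tangent at (10, 9): λ = (3·10² + 2)/(2·9) ≡ 3/5. 5⁻¹ ≡ 8 (mod 13) since 5·8 = 40 ≡ 1, so λ ≡ 3·8 ≡ 11.
  x = λ² - 10 - 10 = 121 - 20 ≡ 10; y = λ·(10 - 10) - 9 ≡ 4. → (10, 4)
double: tangent at (10, 4): λ = (3·10² + 2)/(2·4) ≡ 3/8. 8⁻¹ ≡ 5 (mod 13) since 8·5 = 40 ≡ 1, so λ ≡ 3·5 ≡ 2.
  x = λ² - 10 - 10 = 4 - 20 ≡ 10; y = λ·(10 - 10) - 4 ≡ 9. → (10, 9)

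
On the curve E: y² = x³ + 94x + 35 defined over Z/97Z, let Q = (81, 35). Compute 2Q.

(48, 0)

tangent at (81, 35): λ = (3·81² + 94)/(2·35) ≡ 86/70. 70⁻¹ ≡ 79 (mod 97) since 70·79 = 5530 ≡ 1, so λ ≡ 86·79 ≡ 4.
  x = λ² - 81 - 81 = 16 - 162 ≡ 48; y = λ·(81 - 48) - 35 ≡ 0. → (48, 0)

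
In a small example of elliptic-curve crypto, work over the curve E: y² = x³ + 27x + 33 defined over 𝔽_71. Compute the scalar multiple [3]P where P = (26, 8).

Repeated addition: build up to 3P.
2P: tangent at (26, 8): λ = (3·26² + 27)/(2·8) ≡ 67/16. 16⁻¹ ≡ 40 (mod 71) since 16·40 = 640 ≡ 1, so λ ≡ 67·40 ≡ 53.
  x = λ² - 26 - 26 = 2809 - 52 ≡ 59; y = λ·(26 - 59) - 8 ≡ 18. → (59, 18)
3P: (59, 18) + (26, 8). λ = (8 - 18)/(26 - 59) ≡ 61/38 mod 71. 38⁻¹ ≡ 43 (mod 71), so λ ≡ 67.
  x = λ² - 59 - 26 = 4489 - 85 ≡ 2; y = λ·(59 - 2) - 18 ≡ 38. → (2, 38)

(2, 38)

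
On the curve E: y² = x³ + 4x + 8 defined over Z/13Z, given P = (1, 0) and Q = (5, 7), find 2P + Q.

(5, 7)

First 2P:
Repeated addition: build up to 2P.
2P: (1, 0) + (1, 0): same x and y₁ ≡ -y₂, so the sum is the point at infinity.
2P = the point at infinity.
Finally 2P + Q:
the point at infinity + (5, 7) = (5, 7) (identity).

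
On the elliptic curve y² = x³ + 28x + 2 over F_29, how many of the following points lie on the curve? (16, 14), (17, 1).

1

(16, 14): 14² ≡ 22, rhs ≡ 22 → on.
(17, 1): 1² ≡ 1, rhs ≡ 26 → off.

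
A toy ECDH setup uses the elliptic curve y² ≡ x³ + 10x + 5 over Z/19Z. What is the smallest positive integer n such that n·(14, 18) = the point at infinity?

2P: tangent at (14, 18): λ = (3·14² + 10)/(2·18) ≡ 9/17. 17⁻¹ ≡ 9 (mod 19) since 17·9 = 153 ≡ 1, so λ ≡ 9·9 ≡ 5.
  x = λ² - 14 - 14 = 25 - 28 ≡ 16; y = λ·(14 - 16) - 18 ≡ 10. → (16, 10)
3P: (16, 10) + (14, 18). λ = (18 - 10)/(14 - 16) ≡ 8/17 mod 19. 17⁻¹ ≡ 9 (mod 19), so λ ≡ 15.
  x = λ² - 16 - 14 = 225 - 30 ≡ 5; y = λ·(16 - 5) - 10 ≡ 3. → (5, 3)
4P: (5, 3) + (14, 18). λ = (18 - 3)/(14 - 5) ≡ 15/9 mod 19. 9⁻¹ ≡ 17 (mod 19), so λ ≡ 8.
  x = λ² - 5 - 14 = 64 - 19 ≡ 7; y = λ·(5 - 7) - 3 ≡ 0. → (7, 0)
5P: (7, 0) + (14, 18). λ = (18 - 0)/(14 - 7) ≡ 18/7 mod 19. 7⁻¹ ≡ 11 (mod 19) since 7·11 = 77 ≡ 1, so λ ≡ 8.
  x = λ² - 7 - 14 = 64 - 21 ≡ 5; y = λ·(7 - 5) - 0 ≡ 16. → (5, 16)
6P: (5, 16) + (14, 18). λ = (18 - 16)/(14 - 5) ≡ 2/9 mod 19. 9⁻¹ ≡ 17 (mod 19) since 9·17 = 153 ≡ 1, so λ ≡ 15.
  x = λ² - 5 - 14 = 225 - 19 ≡ 16; y = λ·(5 - 16) - 16 ≡ 9. → (16, 9)
7P: (16, 9) + (14, 18). λ = (18 - 9)/(14 - 16) ≡ 9/17 mod 19. 17⁻¹ ≡ 9 (mod 19), so λ ≡ 5.
  x = λ² - 16 - 14 = 25 - 30 ≡ 14; y = λ·(16 - 14) - 9 ≡ 1. → (14, 1)
8P: (14, 1) + (14, 18): same x and y₁ ≡ -y₂, so the sum is the point at infinity.
8P = the point at infinity, so the order is 8.

8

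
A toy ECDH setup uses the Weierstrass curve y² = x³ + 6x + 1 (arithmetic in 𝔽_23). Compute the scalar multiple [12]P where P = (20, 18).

Double-and-add on 12 = (1100)₂. Start with P = (20, 18) for the leading 1-bit.
double: tangent at (20, 18): λ = (3·20² + 6)/(2·18) ≡ 10/13. 13⁻¹ ≡ 16 (mod 23) since 13·16 = 208 ≡ 1, so λ ≡ 10·16 ≡ 22.
  x = λ² - 20 - 20 = 484 - 40 ≡ 7; y = λ·(20 - 7) - 18 ≡ 15. → (7, 15)
add P: (7, 15) + (20, 18). λ = (18 - 15)/(20 - 7) ≡ 3/13 mod 23. 13⁻¹ ≡ 16 (mod 23), so λ ≡ 2.
  x = λ² - 7 - 20 = 4 - 27 ≡ 0; y = λ·(7 - 0) - 15 ≡ 22. → (0, 22)
double: tangent at (0, 22): λ = (3·0² + 6)/(2·22) ≡ 6/21. 21⁻¹ ≡ 11 (mod 23) since 21·11 = 231 ≡ 1, so λ ≡ 6·11 ≡ 20.
  x = λ² - 0 - 0 = 400 - 0 ≡ 9; y = λ·(0 - 9) - 22 ≡ 5. → (9, 5)
double: tangent at (9, 5): λ = (3·9² + 6)/(2·5) ≡ 19/10. 10⁻¹ ≡ 7 (mod 23) since 10·7 = 70 ≡ 1, so λ ≡ 19·7 ≡ 18.
  x = λ² - 9 - 9 = 324 - 18 ≡ 7; y = λ·(9 - 7) - 5 ≡ 8. → (7, 8)

(7, 8)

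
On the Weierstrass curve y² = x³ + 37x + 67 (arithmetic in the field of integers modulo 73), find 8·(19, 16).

Write Q = (19, 16).
Repeated addition: build up to 8Q.
2Q: tangent at (19, 16): λ = (3·19² + 37)/(2·16) ≡ 25/32. 32⁻¹ ≡ 16 (mod 73), so λ ≡ 25·16 ≡ 35.
  x = λ² - 19 - 19 = 1225 - 38 ≡ 19; y = λ·(19 - 19) - 16 ≡ 57. → (19, 57)
3Q: (19, 57) + (19, 16): same x and y₁ ≡ -y₂, so the sum is ∞.
4Q: ∞ + (19, 16) = (19, 16) (identity).
5Q: tangent at (19, 16): λ = (3·19² + 37)/(2·16) ≡ 25/32. 32⁻¹ ≡ 16 (mod 73) since 32·16 = 512 ≡ 1, so λ ≡ 25·16 ≡ 35.
  x = λ² - 19 - 19 = 1225 - 38 ≡ 19; y = λ·(19 - 19) - 16 ≡ 57. → (19, 57)
6Q: (19, 57) + (19, 16): same x and y₁ ≡ -y₂, so the sum is ∞.
7Q: ∞ + (19, 16) = (19, 16) (identity).
8Q: tangent at (19, 16): λ = (3·19² + 37)/(2·16) ≡ 25/32. 32⁻¹ ≡ 16 (mod 73), so λ ≡ 25·16 ≡ 35.
  x = λ² - 19 - 19 = 1225 - 38 ≡ 19; y = λ·(19 - 19) - 16 ≡ 57. → (19, 57)

(19, 57)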